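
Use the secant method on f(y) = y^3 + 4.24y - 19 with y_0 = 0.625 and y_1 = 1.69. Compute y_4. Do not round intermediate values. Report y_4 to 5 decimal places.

Secant update: y_(k+1) = y_k − f(y_k)·(y_k − y_(k-1))/(f(y_k) − f(y_(k-1))).
f(y_0) = -16.105859, f(y_1) = -7.007591
y_2 = 1.690000 - (-7.007591)·(1.690000 - 0.625000)/(-7.007591 - (-16.105859)) = 2.510275; f(y_2) = 7.462021
y_3 = 2.510275 - (7.462021)·(2.510275 - 1.690000)/(7.462021 - (-7.007591)) = 2.087257; f(y_3) = -1.056601
y_4 = 2.087257 - (-1.056601)·(2.087257 - 2.510275)/(-1.056601 - (7.462021)) = 2.139726; f(y_4) = -0.130988

2.13973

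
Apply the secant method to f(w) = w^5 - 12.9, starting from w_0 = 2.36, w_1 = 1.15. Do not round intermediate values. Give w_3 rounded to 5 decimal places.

f(w_0) = 60.308248, f(w_1) = -10.888643
w_2 = 1.150000 - (-10.888643)·(1.150000 - 2.360000)/(-10.888643 - (60.308248)) = 1.335054; f(w_2) = -8.658750
w_3 = 1.335054 - (-8.658750)·(1.335054 - 1.150000)/(-8.658750 - (-10.888643)) = 2.053624; f(w_3) = 23.626224

2.05362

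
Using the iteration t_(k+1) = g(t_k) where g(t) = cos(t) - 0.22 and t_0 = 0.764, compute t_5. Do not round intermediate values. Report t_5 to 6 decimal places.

0.593427

t_1 = g(0.764000) = 0.502075
t_2 = g(0.502075) = 0.656586
t_3 = g(0.656586) = 0.572081
t_4 = g(0.572081) = 0.620776
t_5 = g(0.620776) = 0.593427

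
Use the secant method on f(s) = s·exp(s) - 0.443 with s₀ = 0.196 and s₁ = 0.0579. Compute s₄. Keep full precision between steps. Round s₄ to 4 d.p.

0.3210

f(s_0) = -0.204561, f(s_1) = -0.381649
s_2 = 0.057900 - (-0.381649)·(0.057900 - 0.196000)/(-0.381649 - (-0.204561)) = 0.355524; f(s_2) = 0.064308
s_3 = 0.355524 - (0.064308)·(0.355524 - 0.057900)/(0.064308 - (-0.381649)) = 0.312606; f(s_3) = -0.015672
s_4 = 0.312606 - (-0.015672)·(0.312606 - 0.355524)/(-0.015672 - (0.064308)) = 0.321016; f(s_4) = -0.000470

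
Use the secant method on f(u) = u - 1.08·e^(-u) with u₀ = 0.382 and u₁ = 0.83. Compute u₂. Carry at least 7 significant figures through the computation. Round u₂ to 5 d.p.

f(u_0) = -0.355095, f(u_1) = 0.359067
u_2 = 0.830000 - (0.359067)·(0.830000 - 0.382000)/(0.359067 - (-0.355095)) = 0.604754; f(u_2) = 0.014849

0.60475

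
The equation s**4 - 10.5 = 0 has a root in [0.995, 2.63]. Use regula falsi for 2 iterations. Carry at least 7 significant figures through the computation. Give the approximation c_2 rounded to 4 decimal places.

1.5426

f(0.995000) = -9.519850, f(2.630000) = 37.343506
step 1: c = 1.327135, f(c) = -7.397868 < 0 → new bracket [1.327135, 2.630000]
step 2: c = 1.542560, f(c) = -4.838018 < 0 → new bracket [1.542560, 2.630000]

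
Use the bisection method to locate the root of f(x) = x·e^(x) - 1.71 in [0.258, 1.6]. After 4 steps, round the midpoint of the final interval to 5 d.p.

0.80319

f(0.258000) = -1.376061, f(1.600000) = 6.214852 (opposite signs)
step 1: m = 0.929000, f(m) = 0.642206 > 0 → root in [0.258000, 0.929000]
step 2: m = 0.593500, f(m) = -0.635579 < 0 → root in [0.593500, 0.929000]
step 3: m = 0.761250, f(m) = -0.080201 < 0 → root in [0.761250, 0.929000]
step 4: m = 0.845125, f(m) = 0.257678 > 0 → root in [0.761250, 0.845125]
Midpoint of [0.761250, 0.845125] = 0.803187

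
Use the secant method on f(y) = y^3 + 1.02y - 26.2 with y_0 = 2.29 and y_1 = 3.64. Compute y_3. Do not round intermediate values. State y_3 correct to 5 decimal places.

2.82358

Secant update: y_(k+1) = y_k − f(y_k)·(y_k − y_(k-1))/(f(y_k) − f(y_(k-1))).
f(y_0) = -11.855211, f(y_1) = 25.741344
y_2 = 3.640000 - (25.741344)·(3.640000 - 2.290000)/(25.741344 - (-11.855211)) = 2.715692; f(y_2) = -3.401823
y_3 = 2.715692 - (-3.401823)·(2.715692 - 3.640000)/(-3.401823 - (25.741344)) = 2.823584; f(y_3) = -0.808559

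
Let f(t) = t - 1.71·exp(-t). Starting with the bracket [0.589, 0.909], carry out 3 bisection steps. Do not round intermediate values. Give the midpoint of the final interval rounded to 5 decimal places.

0.76900

f(0.589000) = -0.359848, f(0.909000) = 0.219995 (opposite signs)
step 1: m = 0.749000, f(m) = -0.059555 < 0 → root in [0.749000, 0.909000]
step 2: m = 0.829000, f(m) = 0.082610 > 0 → root in [0.749000, 0.829000]
step 3: m = 0.789000, f(m) = 0.012149 > 0 → root in [0.749000, 0.789000]
Midpoint of [0.749000, 0.789000] = 0.769000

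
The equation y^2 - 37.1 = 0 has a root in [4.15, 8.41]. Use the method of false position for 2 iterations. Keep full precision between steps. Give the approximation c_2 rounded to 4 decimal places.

6.0322

f(4.150000) = -19.877500, f(8.410000) = 33.628100
step 1: c = 5.732604, f(c) = -4.237257 < 0 → new bracket [5.732604, 8.410000]
step 2: c = 6.032213, f(c) = -0.712407 < 0 → new bracket [6.032213, 8.410000]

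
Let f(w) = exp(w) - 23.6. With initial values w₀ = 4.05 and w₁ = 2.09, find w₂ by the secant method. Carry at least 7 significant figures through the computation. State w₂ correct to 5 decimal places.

2.70667

f(w_0) = 33.797457, f(w_1) = -15.515085
w_2 = 2.090000 - (-15.515085)·(2.090000 - 4.050000)/(-15.515085 - (33.797457)) = 2.706670; f(w_2) = -8.620688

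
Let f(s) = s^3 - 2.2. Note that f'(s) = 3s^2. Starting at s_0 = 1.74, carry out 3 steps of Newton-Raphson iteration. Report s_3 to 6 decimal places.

s_0 = 1.740000: f = 3.068024, f' = 9.082800 → s_1 = 1.740000 - (3.068024)/(9.082800) = 1.402216
s_1 = 1.402216: f = 0.557051, f' = 5.898630 → s_2 = 1.402216 - (0.557051)/(5.898630) = 1.307779
s_2 = 1.307779: f = 0.036674, f' = 5.130855 → s_3 = 1.307779 - (0.036674)/(5.130855) = 1.300631

1.300631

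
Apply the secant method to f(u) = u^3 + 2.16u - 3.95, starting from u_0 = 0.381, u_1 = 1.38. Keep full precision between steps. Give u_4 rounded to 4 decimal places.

Secant update: u_(k+1) = u_k − f(u_k)·(u_k − u_(k-1))/(f(u_k) − f(u_(k-1))).
f(u_0) = -3.071734, f(u_1) = 1.658872
u_2 = 1.380000 - (1.658872)·(1.380000 - 0.381000)/(1.658872 - (-3.071734)) = 1.029683; f(u_2) = -0.634168
u_3 = 1.029683 - (-0.634168)·(1.029683 - 1.380000)/(-0.634168 - (1.658872)) = 1.126567; f(u_3) = -0.086828
u_4 = 1.126567 - (-0.086828)·(1.126567 - 1.029683)/(-0.086828 - (-0.634168)) = 1.141937; f(u_4) = 0.005690

1.1419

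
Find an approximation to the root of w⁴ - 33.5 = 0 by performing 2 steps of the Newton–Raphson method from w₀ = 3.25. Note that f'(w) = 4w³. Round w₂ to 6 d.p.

w_0 = 3.250000: f = 78.066406, f' = 137.312500 → w_1 = 3.250000 - (78.066406)/(137.312500) = 2.681469
w_1 = 2.681469: f = 18.200073, f' = 77.122013 → w_2 = 2.681469 - (18.200073)/(77.122013) = 2.445478

2.445478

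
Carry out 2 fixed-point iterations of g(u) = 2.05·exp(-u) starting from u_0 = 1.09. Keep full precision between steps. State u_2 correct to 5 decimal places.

u_1 = g(1.090000) = 0.689244
u_2 = g(0.689244) = 1.029009

1.02901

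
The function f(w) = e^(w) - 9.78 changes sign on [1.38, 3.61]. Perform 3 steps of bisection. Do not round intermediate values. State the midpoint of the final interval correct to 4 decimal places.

f(1.380000) = -5.805098, f(3.610000) = 27.186053 (opposite signs)
step 1: m = 2.495000, f(m) = 2.341734 > 0 → root in [1.380000, 2.495000]
step 2: m = 1.937500, f(m) = -2.838624 < 0 → root in [1.937500, 2.495000]
step 3: m = 2.216250, f(m) = -0.607132 < 0 → root in [2.216250, 2.495000]
Midpoint of [2.216250, 2.495000] = 2.355625

2.3556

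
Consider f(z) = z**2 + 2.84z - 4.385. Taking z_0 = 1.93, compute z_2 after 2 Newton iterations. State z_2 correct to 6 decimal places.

1.112012

Newton update: z ← z − f(z)/f'(z).
f'(z) = 2z + 2.84
z_0 = 1.930000: f = 4.821100, f' = 6.700000 → z_1 = 1.930000 - (4.821100)/(6.700000) = 1.210433
z_1 = 1.210433: f = 0.517777, f' = 5.260866 → z_2 = 1.210433 - (0.517777)/(5.260866) = 1.112012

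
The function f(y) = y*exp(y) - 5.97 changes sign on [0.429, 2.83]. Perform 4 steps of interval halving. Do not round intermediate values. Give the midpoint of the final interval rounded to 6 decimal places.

f(0.429000) = -5.311176, f(2.830000) = 41.985654 (opposite signs)
step 1: m = 1.629500, f(m) = 2.342607 > 0 → root in [0.429000, 1.629500]
step 2: m = 1.029250, f(m) = -3.089164 < 0 → root in [1.029250, 1.629500]
step 3: m = 1.329375, f(m) = -0.946716 < 0 → root in [1.329375, 1.629500]
step 4: m = 1.479437, f(m) = 0.525434 > 0 → root in [1.329375, 1.479437]
Midpoint of [1.329375, 1.479437] = 1.404406

1.404406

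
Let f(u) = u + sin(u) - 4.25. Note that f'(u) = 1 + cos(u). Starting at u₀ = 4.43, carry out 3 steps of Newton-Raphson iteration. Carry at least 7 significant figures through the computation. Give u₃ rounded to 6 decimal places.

Newton update: u ← u − f(u)/f'(u).
u_0 = 4.430000: f = -0.780392, f' = 0.721349 → u_1 = 4.430000 - (-0.780392)/(0.721349) = 5.511851
u_1 = 5.511851: f = 0.564759, f' = 1.716981 → u_2 = 5.511851 - (0.564759)/(1.716981) = 5.182926
u_2 = 5.182926: f = 0.041601, f' = 1.453365 → u_3 = 5.182926 - (0.041601)/(1.453365) = 5.154302

5.154302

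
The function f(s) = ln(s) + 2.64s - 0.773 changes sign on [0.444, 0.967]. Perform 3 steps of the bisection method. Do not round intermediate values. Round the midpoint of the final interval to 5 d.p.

f(0.444000) = -0.412771, f(0.967000) = 1.746323 (opposite signs)
step 1: m = 0.705500, f(m) = 0.740671 > 0 → root in [0.444000, 0.705500]
step 2: m = 0.574750, f(m) = 0.190520 > 0 → root in [0.444000, 0.574750]
step 3: m = 0.509375, f(m) = -0.102821 < 0 → root in [0.509375, 0.574750]
Midpoint of [0.509375, 0.574750] = 0.542063

0.54206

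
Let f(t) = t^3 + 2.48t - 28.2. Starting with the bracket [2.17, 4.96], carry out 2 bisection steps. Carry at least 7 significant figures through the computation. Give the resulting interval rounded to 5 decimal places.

[2.17000, 2.86750]

f(2.170000) = -12.600087, f(4.960000) = 106.124736 (opposite signs)
step 1: m = 3.565000, f(m) = 25.949587 > 0 → root in [2.170000, 3.565000]
step 2: m = 2.867500, f(m) = 2.489580 > 0 → root in [2.170000, 2.867500]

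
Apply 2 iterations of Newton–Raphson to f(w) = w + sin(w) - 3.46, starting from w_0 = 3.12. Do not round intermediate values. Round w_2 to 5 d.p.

592.69250

f'(w) = 1 + cos(w)
w_0 = 3.120000: f = -0.318409, f' = 0.000233 → w_1 = 3.120000 - (-0.318409)/(0.000233) = 1369.024081
w_1 = 1369.024081: f = 1364.912008, f' = 1.758156 → w_2 = 1369.024081 - (1364.912008)/(1.758156) = 592.692498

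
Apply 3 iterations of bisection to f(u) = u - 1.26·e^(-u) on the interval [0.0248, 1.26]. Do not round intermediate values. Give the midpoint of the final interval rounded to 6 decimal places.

0.719600

f(0.024800) = -1.204336, f(1.260000) = 0.902596 (opposite signs)
step 1: m = 0.642400, f(m) = -0.020396 < 0 → root in [0.642400, 1.260000]
step 2: m = 0.951200, f(m) = 0.464491 > 0 → root in [0.642400, 0.951200]
step 3: m = 0.796800, f(m) = 0.228831 > 0 → root in [0.642400, 0.796800]
Midpoint of [0.642400, 0.796800] = 0.719600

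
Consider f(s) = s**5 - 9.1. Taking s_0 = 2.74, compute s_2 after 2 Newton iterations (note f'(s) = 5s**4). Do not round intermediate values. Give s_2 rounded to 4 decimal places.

1.8538

s_0 = 2.740000: f = 145.337518, f' = 281.820289 → s_1 = 2.740000 - (145.337518)/(281.820289) = 2.224290
s_1 = 2.224290: f = 45.344890, f' = 122.387117 → s_2 = 2.224290 - (45.344890)/(122.387117) = 1.853786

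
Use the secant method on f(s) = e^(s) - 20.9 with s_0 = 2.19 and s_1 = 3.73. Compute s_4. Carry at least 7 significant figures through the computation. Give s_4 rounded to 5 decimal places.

3.05366

f(s_0) = -11.964787, f(s_1) = 20.779108
s_2 = 3.730000 - (20.779108)·(3.730000 - 2.190000)/(20.779108 - (-11.964787)) = 2.752724; f(s_2) = -5.214701
s_3 = 2.752724 - (-5.214701)·(2.752724 - 3.730000)/(-5.214701 - (20.779108)) = 2.948778; f(s_3) = -1.817372
s_4 = 2.948778 - (-1.817372)·(2.948778 - 2.752724)/(-1.817372 - (-5.214701)) = 3.053656; f(s_4) = 0.292685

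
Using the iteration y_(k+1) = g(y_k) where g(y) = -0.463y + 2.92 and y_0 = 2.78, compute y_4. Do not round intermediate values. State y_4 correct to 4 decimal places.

2.0319

y_1 = g(2.780000) = 1.632860
y_2 = g(1.632860) = 2.163986
y_3 = g(2.163986) = 1.918075
y_4 = g(1.918075) = 2.031931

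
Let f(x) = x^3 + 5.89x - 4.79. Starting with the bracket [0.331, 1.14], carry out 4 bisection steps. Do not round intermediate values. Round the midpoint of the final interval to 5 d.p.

0.76078

f(0.331000) = -2.804145, f(1.140000) = 3.406144 (opposite signs)
step 1: m = 0.735500, f(m) = -0.060029 < 0 → root in [0.735500, 1.140000]
step 2: m = 0.937750, f(m) = 1.557981 > 0 → root in [0.735500, 0.937750]
step 3: m = 0.836625, f(m) = 0.723310 > 0 → root in [0.735500, 0.836625]
step 4: m = 0.786062, f(m) = 0.325612 > 0 → root in [0.735500, 0.786062]
Midpoint of [0.735500, 0.786062] = 0.760781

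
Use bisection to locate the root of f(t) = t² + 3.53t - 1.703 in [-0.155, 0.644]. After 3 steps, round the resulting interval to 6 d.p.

f(-0.155000) = -2.226125, f(0.644000) = 0.985056 (opposite signs)
step 1: m = 0.244500, f(m) = -0.780135 < 0 → root in [0.244500, 0.644000]
step 2: m = 0.444250, f(m) = 0.062561 > 0 → root in [0.244500, 0.444250]
step 3: m = 0.344375, f(m) = -0.368762 < 0 → root in [0.344375, 0.444250]

[0.344375, 0.444250]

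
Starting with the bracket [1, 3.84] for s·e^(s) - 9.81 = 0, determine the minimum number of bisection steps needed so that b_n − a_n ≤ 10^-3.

Initial width b − a = 3.84 − 1 = 2.840000.
After n steps the width is (b−a)/2^n; need (b−a)/2^n ≤ 10^-3.
So n ≥ log₂(2.840000/10^-3) = log₂(2840.0000) ≈ 11.4717.
Hence n = 12.

12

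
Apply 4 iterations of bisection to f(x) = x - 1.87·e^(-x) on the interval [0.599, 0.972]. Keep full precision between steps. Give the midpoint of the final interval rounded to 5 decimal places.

0.82047

f(0.599000) = -0.428305, f(0.972000) = 0.264531 (opposite signs)
step 1: m = 0.785500, f(m) = -0.067017 < 0 → root in [0.785500, 0.972000]
step 2: m = 0.878750, f(m) = 0.102136 > 0 → root in [0.785500, 0.878750]
step 3: m = 0.832125, f(m) = 0.018444 > 0 → root in [0.785500, 0.832125]
step 4: m = 0.808812, f(m) = -0.024061 < 0 → root in [0.808812, 0.832125]
Midpoint of [0.808812, 0.832125] = 0.820469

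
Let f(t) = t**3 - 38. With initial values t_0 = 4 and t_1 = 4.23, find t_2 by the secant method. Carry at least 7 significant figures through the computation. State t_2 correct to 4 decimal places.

3.4883

f(t_0) = 26.000000, f(t_1) = 37.686967
t_2 = 4.230000 - (37.686967)·(4.230000 - 4.000000)/(37.686967 - (26.000000)) = 3.488319; f(t_2) = 4.447151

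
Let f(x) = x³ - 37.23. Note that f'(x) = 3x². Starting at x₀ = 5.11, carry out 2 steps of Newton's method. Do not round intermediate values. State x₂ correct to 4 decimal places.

Newton update: x ← x − f(x)/f'(x).
x_0 = 5.110000: f = 96.202831, f' = 78.336300 → x_1 = 5.110000 - (96.202831)/(78.336300) = 3.881925
x_1 = 3.881925: f = 21.268066, f' = 45.208031 → x_2 = 3.881925 - (21.268066)/(45.208031) = 3.411476

3.4115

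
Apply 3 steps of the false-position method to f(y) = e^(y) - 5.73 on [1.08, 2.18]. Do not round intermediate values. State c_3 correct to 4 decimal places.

False-position update: c = (a·f(b) − b·f(a))/(f(b) − f(a)); replace the endpoint whose sign matches f(c).
f(1.080000) = -2.785320, f(2.180000) = 3.116306
step 1: c = 1.599154, f(c) = -0.781157 < 0 → new bracket [1.599154, 2.180000]
step 2: c = 1.715571, f(c) = -0.170150 < 0 → new bracket [1.715571, 2.180000]
step 3: c = 1.739616, f(c) = -0.034844 < 0 → new bracket [1.739616, 2.180000]

1.7396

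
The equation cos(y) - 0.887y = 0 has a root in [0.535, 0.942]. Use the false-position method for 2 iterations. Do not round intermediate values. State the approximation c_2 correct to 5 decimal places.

0.79168

f(0.535000) = 0.385724, f(0.942000) = -0.247382
step 1: c = 0.782967, f(c) = 0.014332 > 0 → new bracket [0.782967, 0.942000]
step 2: c = 0.791676, f(c) = 0.000437 > 0 → new bracket [0.791676, 0.942000]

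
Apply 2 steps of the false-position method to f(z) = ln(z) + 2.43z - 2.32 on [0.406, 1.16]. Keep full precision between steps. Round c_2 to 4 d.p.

False-position update: c = (a·f(b) − b·f(a))/(f(b) − f(a)); replace the endpoint whose sign matches f(c).
f(0.406000) = -2.234822, f(1.160000) = 0.647220
step 1: c = 0.990674, f(c) = 0.077969 > 0 → new bracket [0.406000, 0.990674]
step 2: c = 0.970964, f(c) = 0.009976 > 0 → new bracket [0.406000, 0.970964]

0.9710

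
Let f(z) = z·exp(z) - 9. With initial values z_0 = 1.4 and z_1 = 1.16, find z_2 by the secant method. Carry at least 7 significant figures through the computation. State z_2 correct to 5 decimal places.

1.80337

f(z_0) = -3.322720, f(z_1) = -5.299677
z_2 = 1.160000 - (-5.299677)·(1.160000 - 1.400000)/(-5.299677 - (-3.322720)) = 1.803374; f(z_2) = 1.946645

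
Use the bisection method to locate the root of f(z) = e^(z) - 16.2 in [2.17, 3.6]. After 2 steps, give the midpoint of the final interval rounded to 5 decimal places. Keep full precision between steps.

f(2.170000) = -7.441716, f(3.600000) = 20.398234 (opposite signs)
step 1: m = 2.885000, f(m) = 1.703568 > 0 → root in [2.170000, 2.885000]
step 2: m = 2.527500, f(m) = -3.677838 < 0 → root in [2.527500, 2.885000]
Midpoint of [2.527500, 2.885000] = 2.706250

2.70625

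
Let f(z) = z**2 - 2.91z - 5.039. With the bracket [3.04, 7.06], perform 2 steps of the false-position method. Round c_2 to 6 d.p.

f(3.040000) = -4.643800, f(7.060000) = 24.260000
step 1: c = 3.685869, f(c) = -2.179247 < 0 → new bracket [3.685869, 7.060000]
step 2: c = 3.963981, f(c) = -0.861039 < 0 → new bracket [3.963981, 7.060000]

3.963981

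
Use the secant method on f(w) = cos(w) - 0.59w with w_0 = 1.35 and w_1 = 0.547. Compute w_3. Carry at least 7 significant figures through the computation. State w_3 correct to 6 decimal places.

f(w_0) = -0.577493, f(w_1) = 0.531359
w_2 = 0.547000 - (0.531359)·(0.547000 - 1.350000)/(0.531359 - (-0.577493)) = 0.931795; f(w_2) = 0.046635
w_3 = 0.931795 - (0.046635)·(0.931795 - 0.547000)/(0.046635 - (0.531359)) = 0.968816; f(w_3) = -0.005326

0.968816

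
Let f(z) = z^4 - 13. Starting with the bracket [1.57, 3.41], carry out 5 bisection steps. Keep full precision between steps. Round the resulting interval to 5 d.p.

[1.85750, 1.91500]

f(1.570000) = -6.924268, f(3.410000) = 122.212710 (opposite signs)
step 1: m = 2.490000, f(m) = 25.441240 > 0 → root in [1.570000, 2.490000]
step 2: m = 2.030000, f(m) = 3.981817 > 0 → root in [1.570000, 2.030000]
step 3: m = 1.800000, f(m) = -2.502400 < 0 → root in [1.800000, 2.030000]
step 4: m = 1.915000, f(m) = 0.448539 > 0 → root in [1.800000, 1.915000]
step 5: m = 1.857500, f(m) = -1.095387 < 0 → root in [1.857500, 1.915000]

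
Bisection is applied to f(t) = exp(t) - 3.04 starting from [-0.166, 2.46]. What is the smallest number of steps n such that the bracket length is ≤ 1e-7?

Initial width b − a = 2.46 − -0.166 = 2.626000.
After n steps the width is (b−a)/2^n; need (b−a)/2^n ≤ 1e-7.
So n ≥ log₂(2.626000/1e-7) = log₂(26260000.0000) ≈ 24.6464.
Hence n = 25.

25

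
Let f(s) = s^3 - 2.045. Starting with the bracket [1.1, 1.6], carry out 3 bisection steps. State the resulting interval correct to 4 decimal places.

f(1.100000) = -0.714000, f(1.600000) = 2.051000 (opposite signs)
step 1: m = 1.350000, f(m) = 0.415375 > 0 → root in [1.100000, 1.350000]
step 2: m = 1.225000, f(m) = -0.206734 < 0 → root in [1.225000, 1.350000]
step 3: m = 1.287500, f(m) = 0.089232 > 0 → root in [1.225000, 1.287500]

[1.2250, 1.2875]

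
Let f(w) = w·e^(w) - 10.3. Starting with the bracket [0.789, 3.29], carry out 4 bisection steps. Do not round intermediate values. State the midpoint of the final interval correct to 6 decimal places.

f(0.789000) = -8.563258, f(3.290000) = 78.013021 (opposite signs)
step 1: m = 2.039500, f(m) = 5.377157 > 0 → root in [0.789000, 2.039500]
step 2: m = 1.414250, f(m) = -4.482624 < 0 → root in [1.414250, 2.039500]
step 3: m = 1.726875, f(m) = -0.589688 < 0 → root in [1.726875, 2.039500]
step 4: m = 1.883188, f(m) = 2.080880 > 0 → root in [1.726875, 1.883188]
Midpoint of [1.726875, 1.883188] = 1.805031

1.805031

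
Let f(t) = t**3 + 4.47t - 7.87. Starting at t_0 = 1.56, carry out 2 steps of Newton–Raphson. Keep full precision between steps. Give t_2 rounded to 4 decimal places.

Newton update: t ← t − f(t)/f'(t).
f'(t) = 3t**2 + 4.47
t_0 = 1.560000: f = 2.899616, f' = 11.770800 → t_1 = 1.560000 - (2.899616)/(11.770800) = 1.313660
t_1 = 1.313660: f = 0.269049, f' = 9.647110 → t_2 = 1.313660 - (0.269049)/(9.647110) = 1.285771

1.2858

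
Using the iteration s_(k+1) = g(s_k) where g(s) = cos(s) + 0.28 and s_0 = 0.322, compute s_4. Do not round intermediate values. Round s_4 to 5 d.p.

0.73675

s_1 = g(0.322000) = 1.228604
s_2 = g(1.228604) = 0.615553
s_3 = g(0.615553) = 1.096454
s_4 = g(1.096454) = 0.736753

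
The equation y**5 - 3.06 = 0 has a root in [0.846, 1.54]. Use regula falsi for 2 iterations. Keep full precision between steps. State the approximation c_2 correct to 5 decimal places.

f(0.846000) = -2.626637, f(1.540000) = 5.601709
step 1: c = 1.067537, f(c) = -1.673514 < 0 → new bracket [1.067537, 1.540000]
step 2: c = 1.176218, f(c) = -0.808674 < 0 → new bracket [1.176218, 1.540000]

1.17622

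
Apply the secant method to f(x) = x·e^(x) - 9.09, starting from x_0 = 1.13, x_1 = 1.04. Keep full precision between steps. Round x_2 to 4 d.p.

2.0356

Secant update: x_(k+1) = x_k − f(x_k)·(x_k − x_(k-1))/(f(x_k) − f(x_(k-1))).
f(x_0) = -5.591908, f(x_1) = -6.147614
x_2 = 1.040000 - (-6.147614)·(1.040000 - 1.130000)/(-6.147614 - (-5.591908)) = 2.035644; f(x_2) = 6.497287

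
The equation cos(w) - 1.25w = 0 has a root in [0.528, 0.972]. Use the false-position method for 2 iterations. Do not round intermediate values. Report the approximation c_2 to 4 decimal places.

0.6407

f(0.528000) = 0.203816, f(0.972000) = -0.651351
step 1: c = 0.633821, f(c) = 0.013495 > 0 → new bracket [0.633821, 0.972000]
step 2: c = 0.640685, f(c) = 0.000830 > 0 → new bracket [0.640685, 0.972000]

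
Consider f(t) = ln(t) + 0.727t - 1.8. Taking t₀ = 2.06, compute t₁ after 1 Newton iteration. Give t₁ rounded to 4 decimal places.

1.7133

f'(t) = 1/t + 0.727
t_0 = 2.060000: f = 0.420326, f' = 1.212437 → t_1 = 2.060000 - (0.420326)/(1.212437) = 1.713321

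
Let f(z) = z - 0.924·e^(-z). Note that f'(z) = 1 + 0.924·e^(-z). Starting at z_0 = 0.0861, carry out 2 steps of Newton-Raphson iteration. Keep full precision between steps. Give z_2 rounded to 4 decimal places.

0.5387

z_0 = 0.086100: f = -0.761672, f' = 1.847772 → z_1 = 0.086100 - (-0.761672)/(1.847772) = 0.498311
z_1 = 0.498311: f = -0.063071, f' = 1.561382 → z_2 = 0.498311 - (-0.063071)/(1.561382) = 0.538705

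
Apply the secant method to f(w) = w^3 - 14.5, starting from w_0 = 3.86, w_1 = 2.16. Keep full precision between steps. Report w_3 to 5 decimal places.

2.45386

f(w_0) = 43.012456, f(w_1) = -4.422304
w_2 = 2.160000 - (-4.422304)·(2.160000 - 3.860000)/(-4.422304 - (43.012456)) = 2.318490; f(w_2) = -2.037205
w_3 = 2.318490 - (-2.037205)·(2.318490 - 2.160000)/(-2.037205 - (-4.422304)) = 2.453862; f(w_3) = 0.275773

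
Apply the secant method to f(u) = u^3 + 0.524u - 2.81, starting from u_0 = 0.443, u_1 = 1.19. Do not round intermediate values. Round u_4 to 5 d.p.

f(u_0) = -2.490930, f(u_1) = -0.501281
u_2 = 1.190000 - (-0.501281)·(1.190000 - 0.443000)/(-0.501281 - (-2.490930)) = 1.378203; f(u_2) = 0.529994
u_3 = 1.378203 - (0.529994)·(1.378203 - 1.190000)/(0.529994 - (-0.501281)) = 1.281481; f(u_3) = -0.034063
u_4 = 1.281481 - (-0.034063)·(1.281481 - 1.378203)/(-0.034063 - (0.529994)) = 1.287322; f(u_4) = -0.002095

1.28732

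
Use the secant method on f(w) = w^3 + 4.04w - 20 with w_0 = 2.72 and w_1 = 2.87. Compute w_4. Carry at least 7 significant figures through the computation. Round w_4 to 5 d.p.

f(w_0) = 11.112448, f(w_1) = 15.234703
w_2 = 2.870000 - (15.234703)·(2.870000 - 2.720000)/(15.234703 - (11.112448)) = 2.315642; f(w_2) = 1.772122
w_3 = 2.315642 - (1.772122)·(2.315642 - 2.870000)/(1.772122 - (15.234703)) = 2.242670; f(w_3) = 0.340049
w_4 = 2.242670 - (0.340049)·(2.242670 - 2.315642)/(0.340049 - (1.772122)) = 2.225343; f(w_4) = 0.010614

2.22534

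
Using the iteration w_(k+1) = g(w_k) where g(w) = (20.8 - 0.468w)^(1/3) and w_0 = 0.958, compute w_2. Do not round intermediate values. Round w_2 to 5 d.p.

2.69263

w_1 = g(0.958000) = 2.730234
w_2 = g(2.730234) = 2.692630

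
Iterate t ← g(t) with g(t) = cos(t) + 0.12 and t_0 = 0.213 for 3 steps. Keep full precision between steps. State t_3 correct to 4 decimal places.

t_1 = g(0.213000) = 1.097401
t_2 = g(1.097401) = 0.575911
t_3 = g(0.575911) = 0.958697

0.9587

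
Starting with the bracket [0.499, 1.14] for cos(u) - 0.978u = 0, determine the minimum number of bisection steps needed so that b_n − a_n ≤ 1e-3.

Initial width b − a = 1.14 − 0.499 = 0.641000.
After n steps the width is (b−a)/2^n; need (b−a)/2^n ≤ 1e-3.
So n ≥ log₂(0.641000/1e-3) = log₂(641.0000) ≈ 9.3242.
Hence n = 10.

10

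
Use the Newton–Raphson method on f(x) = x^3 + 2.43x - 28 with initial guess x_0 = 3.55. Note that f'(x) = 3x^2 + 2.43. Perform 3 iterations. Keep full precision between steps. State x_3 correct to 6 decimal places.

2.770603

x_0 = 3.550000: f = 25.365375, f' = 40.237500 → x_1 = 3.550000 - (25.365375)/(40.237500) = 2.919609
x_1 = 2.919609: f = 3.981726, f' = 28.002343 → x_2 = 2.919609 - (3.981726)/(28.002343) = 2.777416
x_2 = 2.777416: f = 0.174217, f' = 25.572119 → x_3 = 2.777416 - (0.174217)/(25.572119) = 2.770603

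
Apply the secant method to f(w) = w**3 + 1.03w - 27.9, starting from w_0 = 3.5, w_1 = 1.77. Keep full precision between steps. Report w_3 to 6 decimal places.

3.047178

f(w_0) = 18.580000, f(w_1) = -20.531667
w_2 = 1.770000 - (-20.531667)·(1.770000 - 3.500000)/(-20.531667 - (18.580000)) = 2.678163; f(w_2) = -5.932207
w_3 = 2.678163 - (-5.932207)·(2.678163 - 1.770000)/(-5.932207 - (-20.531667)) = 3.047178; f(w_3) = 3.532533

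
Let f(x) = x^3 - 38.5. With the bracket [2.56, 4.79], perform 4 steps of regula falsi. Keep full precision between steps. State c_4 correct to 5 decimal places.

f(2.560000) = -21.722784, f(4.790000) = 71.402239
step 1: c = 3.080180, f(c) = -9.276755 < 0 → new bracket [3.080180, 4.790000]
step 2: c = 3.276781, f(c) = -3.316226 < 0 → new bracket [3.276781, 4.790000]
step 3: c = 3.343943, f(c) = -1.108196 < 0 → new bracket [3.343943, 4.790000]
step 4: c = 3.366043, f(c) = -0.361906 < 0 → new bracket [3.366043, 4.790000]

3.36604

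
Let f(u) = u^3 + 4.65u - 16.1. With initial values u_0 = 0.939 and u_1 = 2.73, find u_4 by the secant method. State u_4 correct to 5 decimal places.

f(u_0) = -10.905714, f(u_1) = 16.940917
u_2 = 2.730000 - (16.940917)·(2.730000 - 0.939000)/(16.940917 - (-10.905714)) = 1.640418; f(u_2) = -4.057736
u_3 = 1.640418 - (-4.057736)·(1.640418 - 2.730000)/(-4.057736 - (16.940917)) = 1.850967; f(u_3) = -1.151449
u_4 = 1.850967 - (-1.151449)·(1.850967 - 1.640418)/(-1.151449 - (-4.057736)) = 1.934384; f(u_4) = 0.133051

1.93438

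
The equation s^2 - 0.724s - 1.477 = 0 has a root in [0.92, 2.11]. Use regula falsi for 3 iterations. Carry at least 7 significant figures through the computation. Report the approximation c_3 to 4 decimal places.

1.6261

f(0.920000) = -1.296680, f(2.110000) = 1.447460
step 1: c = 1.482307, f(c) = -0.352956 < 0 → new bracket [1.482307, 2.110000]
step 2: c = 1.605361, f(c) = -0.062098 < 0 → new bracket [1.605361, 2.110000]
step 3: c = 1.626120, f(c) = -0.010045 < 0 → new bracket [1.626120, 2.110000]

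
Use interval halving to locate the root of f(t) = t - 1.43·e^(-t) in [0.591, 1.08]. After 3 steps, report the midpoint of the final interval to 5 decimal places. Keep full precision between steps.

0.68269

f(0.591000) = -0.200896, f(1.080000) = 0.594378 (opposite signs)
step 1: m = 0.835500, f(m) = 0.215370 > 0 → root in [0.591000, 0.835500]
step 2: m = 0.713250, f(m) = 0.012480 > 0 → root in [0.591000, 0.713250]
step 3: m = 0.652125, f(m) = -0.092816 < 0 → root in [0.652125, 0.713250]
Midpoint of [0.652125, 0.713250] = 0.682687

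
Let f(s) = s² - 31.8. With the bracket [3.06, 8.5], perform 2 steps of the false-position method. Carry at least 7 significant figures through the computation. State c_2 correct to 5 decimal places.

5.50390

f(3.060000) = -22.436400, f(8.500000) = 40.450000
step 1: c = 5.000865, f(c) = -6.791349 < 0 → new bracket [5.000865, 8.500000]
step 2: c = 5.503896, f(c) = -1.507132 < 0 → new bracket [5.503896, 8.500000]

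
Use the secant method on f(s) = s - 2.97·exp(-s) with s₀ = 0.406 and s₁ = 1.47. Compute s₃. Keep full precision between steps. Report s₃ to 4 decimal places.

f(s_0) = -1.572941, f(s_1) = 0.787121
s_2 = 1.470000 - (0.787121)·(1.470000 - 0.406000)/(0.787121 - (-1.572941)) = 1.115138; f(s_2) = 0.141364
s_3 = 1.115138 - (0.141364)·(1.115138 - 1.470000)/(0.141364 - (0.787121)) = 1.037454; f(s_3) = -0.014982

1.0375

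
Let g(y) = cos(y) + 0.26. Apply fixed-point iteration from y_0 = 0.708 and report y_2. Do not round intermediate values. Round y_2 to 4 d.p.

y_1 = g(0.708000) = 1.019664
y_2 = g(1.019664) = 0.783652

0.7837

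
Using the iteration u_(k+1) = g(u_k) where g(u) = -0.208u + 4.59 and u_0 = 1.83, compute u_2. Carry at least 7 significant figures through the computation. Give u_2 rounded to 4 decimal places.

u_1 = g(1.830000) = 4.209360
u_2 = g(4.209360) = 3.714453

3.7145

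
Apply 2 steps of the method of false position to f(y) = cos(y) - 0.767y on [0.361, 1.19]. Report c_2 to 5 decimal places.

0.85293

f(0.361000) = 0.658657, f(1.190000) = -0.541070
step 1: c = 0.816126, f(c) = 0.059080 > 0 → new bracket [0.816126, 1.190000]
step 2: c = 0.852931, f(c) = 0.003580 > 0 → new bracket [0.852931, 1.190000]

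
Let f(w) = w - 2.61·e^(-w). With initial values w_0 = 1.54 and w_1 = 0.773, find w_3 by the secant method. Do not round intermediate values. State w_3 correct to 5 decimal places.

Secant update: w_(k+1) = w_k − f(w_k)·(w_k − w_(k-1))/(f(w_k) − f(w_(k-1))).
f(w_0) = 0.980465, f(w_1) = -0.431844
w_2 = 0.773000 - (-0.431844)·(0.773000 - 1.540000)/(-0.431844 - (0.980465)) = 1.007527; f(w_2) = 0.054561
w_3 = 1.007527 - (0.054561)·(1.007527 - 0.773000)/(0.054561 - (-0.431844)) = 0.981219; f(w_3) = 0.002851

0.98122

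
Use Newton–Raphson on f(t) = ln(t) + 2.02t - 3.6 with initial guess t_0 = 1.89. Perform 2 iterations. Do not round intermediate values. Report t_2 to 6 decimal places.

1.561543

f'(t) = 1/t + 2.02
t_0 = 1.890000: f = 0.854377, f' = 2.549101 → t_1 = 1.890000 - (0.854377)/(2.549101) = 1.554832
t_1 = 1.554832: f = -0.017872, f' = 2.663156 → t_2 = 1.554832 - (-0.017872)/(2.663156) = 1.561543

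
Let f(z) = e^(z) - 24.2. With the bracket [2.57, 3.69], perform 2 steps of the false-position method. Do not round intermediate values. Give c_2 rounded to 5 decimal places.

False-position update: c = (a·f(b) − b·f(a))/(f(b) − f(a)); replace the endpoint whose sign matches f(c).
f(2.570000) = -11.134176, f(3.690000) = 15.844847
step 1: c = 3.032221, f(c) = -3.456743 < 0 → new bracket [3.032221, 3.690000]
step 2: c = 3.150024, f(c) = -0.863386 < 0 → new bracket [3.150024, 3.690000]

3.15002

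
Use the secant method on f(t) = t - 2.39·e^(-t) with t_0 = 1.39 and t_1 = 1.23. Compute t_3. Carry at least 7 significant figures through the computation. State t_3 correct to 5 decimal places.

0.93874

f(t_0) = 0.794710, f(t_1) = 0.531421
t_2 = 1.230000 - (0.531421)·(1.230000 - 1.390000)/(0.531421 - (0.794710)) = 0.907057; f(t_2) = -0.057810
t_3 = 0.907057 - (-0.057810)·(0.907057 - 1.230000)/(-0.057810 - (0.531421)) = 0.938742; f(t_3) = 0.003966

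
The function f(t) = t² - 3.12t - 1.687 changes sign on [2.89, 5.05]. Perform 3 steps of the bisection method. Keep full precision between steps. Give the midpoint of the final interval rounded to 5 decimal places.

f(2.890000) = -2.351700, f(5.050000) = 8.059500 (opposite signs)
step 1: m = 3.970000, f(m) = 1.687500 > 0 → root in [2.890000, 3.970000]
step 2: m = 3.430000, f(m) = -0.623700 < 0 → root in [3.430000, 3.970000]
step 3: m = 3.700000, f(m) = 0.459000 > 0 → root in [3.430000, 3.700000]
Midpoint of [3.430000, 3.700000] = 3.565000

3.56500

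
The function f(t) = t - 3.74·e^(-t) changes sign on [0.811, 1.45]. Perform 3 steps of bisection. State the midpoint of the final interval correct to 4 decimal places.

1.1704

f(0.811000) = -0.851106, f(1.450000) = 0.572707 (opposite signs)
step 1: m = 1.130500, f(m) = -0.077040 < 0 → root in [1.130500, 1.450000]
step 2: m = 1.290250, f(m) = 0.260995 > 0 → root in [1.130500, 1.290250]
step 3: m = 1.210375, f(m) = 0.095535 > 0 → root in [1.130500, 1.210375]
Midpoint of [1.130500, 1.210375] = 1.170438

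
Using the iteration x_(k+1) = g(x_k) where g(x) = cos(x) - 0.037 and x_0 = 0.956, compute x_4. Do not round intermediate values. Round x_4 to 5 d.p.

x_1 = g(0.956000) = 0.539792
x_2 = g(0.539792) = 0.820816
x_3 = g(0.820816) = 0.644625
x_4 = g(0.644625) = 0.762325

0.76233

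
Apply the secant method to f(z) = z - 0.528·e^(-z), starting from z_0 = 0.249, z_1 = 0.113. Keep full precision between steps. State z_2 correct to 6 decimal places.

f(z_0) = -0.162618, f(z_1) = -0.358584
z_2 = 0.113000 - (-0.358584)·(0.113000 - 0.249000)/(-0.358584 - (-0.162618)) = 0.361857; f(z_2) = -0.005833

0.361857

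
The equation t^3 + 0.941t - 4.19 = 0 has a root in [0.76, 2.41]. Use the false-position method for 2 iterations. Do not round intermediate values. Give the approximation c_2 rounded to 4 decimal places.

False-position update: c = (a·f(b) − b·f(a))/(f(b) − f(a)); replace the endpoint whose sign matches f(c).
f(0.760000) = -3.035864, f(2.410000) = 12.075331
step 1: c = 1.091488, f(c) = -1.862571 < 0 → new bracket [1.091488, 2.410000]
step 2: c = 1.267685, f(c) = -0.959906 < 0 → new bracket [1.267685, 2.410000]

1.2677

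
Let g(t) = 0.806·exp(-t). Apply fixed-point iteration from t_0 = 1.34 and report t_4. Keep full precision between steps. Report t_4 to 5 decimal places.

t_1 = g(1.340000) = 0.211048
t_2 = g(0.211048) = 0.652647
t_3 = g(0.652647) = 0.419657
t_4 = g(0.419657) = 0.529762

0.52976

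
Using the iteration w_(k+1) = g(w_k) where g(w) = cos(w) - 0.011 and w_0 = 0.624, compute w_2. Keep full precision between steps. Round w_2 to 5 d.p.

0.68531

w_1 = g(0.624000) = 0.800548
w_2 = g(0.800548) = 0.685314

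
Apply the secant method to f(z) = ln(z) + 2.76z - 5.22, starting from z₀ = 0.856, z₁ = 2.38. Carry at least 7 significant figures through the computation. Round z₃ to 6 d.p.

Secant update: z_(k+1) = z_k − f(z_k)·(z_k − z_(k-1))/(f(z_k) − f(z_(k-1))).
f(z_0) = -3.012925, f(z_1) = 2.215900
z_2 = 2.380000 - (2.215900)·(2.380000 - 0.856000)/(2.215900 - (-3.012925)) = 1.734151; f(z_2) = 0.116774
z_3 = 1.734151 - (0.116774)·(1.734151 - 2.380000)/(0.116774 - (2.215900)) = 1.698222; f(z_3) = -0.003324

1.698222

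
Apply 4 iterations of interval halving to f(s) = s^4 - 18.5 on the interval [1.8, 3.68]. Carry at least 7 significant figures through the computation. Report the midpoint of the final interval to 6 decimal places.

f(1.800000) = -8.002400, f(3.680000) = 164.896598 (opposite signs)
step 1: m = 2.740000, f(m) = 37.864058 > 0 → root in [1.800000, 2.740000]
step 2: m = 2.270000, f(m) = 8.052378 > 0 → root in [1.800000, 2.270000]
step 3: m = 2.035000, f(m) = -1.350255 < 0 → root in [2.035000, 2.270000]
step 4: m = 2.152500, f(m) = 2.967063 > 0 → root in [2.035000, 2.152500]
Midpoint of [2.035000, 2.152500] = 2.093750

2.093750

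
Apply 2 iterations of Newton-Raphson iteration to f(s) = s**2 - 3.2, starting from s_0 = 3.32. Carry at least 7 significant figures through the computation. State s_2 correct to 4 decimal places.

1.8180

f'(s) = 2s
s_0 = 3.320000: f = 7.822400, f' = 6.640000 → s_1 = 3.320000 - (7.822400)/(6.640000) = 2.141928
s_1 = 2.141928: f = 1.387854, f' = 4.283855 → s_2 = 2.141928 - (1.387854)/(4.283855) = 1.817955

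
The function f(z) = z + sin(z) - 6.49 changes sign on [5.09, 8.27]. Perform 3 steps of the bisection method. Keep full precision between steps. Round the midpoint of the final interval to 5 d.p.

f(5.090000) = -2.329548, f(8.270000) = 2.694705 (opposite signs)
step 1: m = 6.680000, f(m) = 0.576483 > 0 → root in [5.090000, 6.680000]
step 2: m = 5.885000, f(m) = -0.992746 < 0 → root in [5.885000, 6.680000]
step 3: m = 6.282500, f(m) = -0.208185 < 0 → root in [6.282500, 6.680000]
Midpoint of [6.282500, 6.680000] = 6.481250

6.48125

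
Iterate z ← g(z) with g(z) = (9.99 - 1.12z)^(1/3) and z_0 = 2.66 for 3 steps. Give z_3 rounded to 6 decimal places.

z_1 = g(2.660000) = 1.913914
z_2 = g(1.913914) = 1.987119
z_3 = g(1.987119) = 1.980173

1.980173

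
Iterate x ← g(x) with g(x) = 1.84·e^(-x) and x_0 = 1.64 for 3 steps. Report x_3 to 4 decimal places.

x_1 = g(1.640000) = 0.356923
x_2 = g(0.356923) = 1.287680
x_3 = g(1.287680) = 0.507675

0.5077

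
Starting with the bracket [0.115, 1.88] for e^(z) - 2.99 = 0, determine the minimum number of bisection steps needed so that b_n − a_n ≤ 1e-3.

Initial width b − a = 1.88 − 0.115 = 1.765000.
After n steps the width is (b−a)/2^n; need (b−a)/2^n ≤ 1e-3.
So n ≥ log₂(1.765000/1e-3) = log₂(1765.0000) ≈ 10.7855.
Hence n = 11.

11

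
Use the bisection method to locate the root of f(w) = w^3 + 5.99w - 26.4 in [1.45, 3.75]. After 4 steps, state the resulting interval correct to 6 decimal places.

[2.312500, 2.456250]

f(1.450000) = -14.665875, f(3.750000) = 48.796875 (opposite signs)
step 1: m = 2.600000, f(m) = 6.750000 > 0 → root in [1.450000, 2.600000]
step 2: m = 2.025000, f(m) = -5.966484 < 0 → root in [2.025000, 2.600000]
step 3: m = 2.312500, f(m) = -0.181670 < 0 → root in [2.312500, 2.600000]
step 4: m = 2.456250, f(m) = 3.131897 > 0 → root in [2.312500, 2.456250]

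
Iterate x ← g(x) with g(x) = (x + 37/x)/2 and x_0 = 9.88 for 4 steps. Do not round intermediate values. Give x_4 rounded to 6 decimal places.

6.082763

x_1 = g(9.880000) = 6.812470
x_2 = g(6.812470) = 6.121843
x_3 = g(6.121843) = 6.082887
x_4 = g(6.082887) = 6.082763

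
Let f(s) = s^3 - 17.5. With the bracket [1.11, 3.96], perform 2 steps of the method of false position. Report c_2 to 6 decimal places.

2.280882

f(1.110000) = -16.132369, f(3.960000) = 44.599136
step 1: c = 1.867058, f(c) = -10.991616 < 0 → new bracket [1.867058, 3.960000]
step 2: c = 2.280882, f(c) = -5.633884 < 0 → new bracket [2.280882, 3.960000]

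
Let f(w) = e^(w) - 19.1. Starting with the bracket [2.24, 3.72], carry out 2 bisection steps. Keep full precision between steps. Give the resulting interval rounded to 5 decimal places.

[2.61000, 2.98000]

f(2.240000) = -9.706669, f(3.720000) = 22.164394 (opposite signs)
step 1: m = 2.980000, f(m) = 0.587817 > 0 → root in [2.240000, 2.980000]
step 2: m = 2.610000, f(m) = -5.500949 < 0 → root in [2.610000, 2.980000]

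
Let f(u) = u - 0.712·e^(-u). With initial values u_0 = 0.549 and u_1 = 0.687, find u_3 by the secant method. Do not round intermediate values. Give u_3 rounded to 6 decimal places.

0.452862

f(u_0) = 0.137801, f(u_1) = 0.328805
u_2 = 0.687000 - (0.328805)·(0.687000 - 0.549000)/(0.328805 - (0.137801)) = 0.449439; f(u_2) = -0.004807
u_3 = 0.449439 - (-0.004807)·(0.449439 - 0.687000)/(-0.004807 - (0.328805)) = 0.452862; f(u_3) = 0.000168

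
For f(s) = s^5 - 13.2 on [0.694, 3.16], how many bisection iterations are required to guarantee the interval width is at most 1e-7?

25

Initial width b − a = 3.16 − 0.694 = 2.466000.
After n steps the width is (b−a)/2^n; need (b−a)/2^n ≤ 1e-7.
So n ≥ log₂(2.466000/1e-7) = log₂(24660000.0000) ≈ 24.5557.
Hence n = 25.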